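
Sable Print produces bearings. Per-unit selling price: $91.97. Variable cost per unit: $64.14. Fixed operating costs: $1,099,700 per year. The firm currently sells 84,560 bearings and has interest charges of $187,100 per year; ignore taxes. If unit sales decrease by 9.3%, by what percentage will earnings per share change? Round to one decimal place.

-20.5%

Contribution at this volume is 84,560 × $27.83 = $2,353,304.80.
Subtracting fixed costs: EBIT = $2,353,304.80 − $1,099,700 = $1,253,604.80.
After interest of $187,100.00, pre-tax earnings = $1,066,504.80.
Degree of combined leverage = contribution ÷ (EBIT − I) = $2,353,304.80 ÷ $1,066,504.80 = 2.2066.
%ΔEPS = DCL × %ΔSales = 2.2066 × -9.3% = -20.5%.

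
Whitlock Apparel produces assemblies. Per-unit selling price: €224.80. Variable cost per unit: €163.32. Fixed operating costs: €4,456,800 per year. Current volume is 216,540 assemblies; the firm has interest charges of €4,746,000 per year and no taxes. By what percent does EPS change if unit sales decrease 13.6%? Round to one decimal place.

Total contribution margin = 216,540 × €61.48 = €13,312,879.20.
Subtracting fixed costs: EBIT = €13,312,879.20 − €4,456,800 = €8,856,079.20.
After interest of €4,746,000.00, pre-tax earnings = €4,110,079.20.
DCL = total CM / (EBIT − I) = €13,312,879.20 / €4,110,079.20 = 3.2391.
%ΔEPS = DCL × %ΔSales = 3.2391 × -13.6% = -44.1%.

-44.1%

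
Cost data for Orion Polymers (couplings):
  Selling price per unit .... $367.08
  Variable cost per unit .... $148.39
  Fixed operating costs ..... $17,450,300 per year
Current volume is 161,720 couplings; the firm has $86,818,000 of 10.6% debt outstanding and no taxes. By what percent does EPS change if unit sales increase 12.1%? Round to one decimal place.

+49.1%

At 161,720 units, contribution = 161,720 × $218.69 = $35,366,546.80.
Operating income = contribution − fixed costs = $35,366,546.80 − $17,450,300 = $17,916,246.80.
After interest of $9,202,708.00, pre-tax earnings = $8,713,538.80.
Degree of combined leverage = contribution ÷ (EBIT − I) = $35,366,546.80 ÷ $8,713,538.80 = 4.0588.
%ΔEPS = DCL × %ΔSales = 4.0588 × +12.1% = +49.1%.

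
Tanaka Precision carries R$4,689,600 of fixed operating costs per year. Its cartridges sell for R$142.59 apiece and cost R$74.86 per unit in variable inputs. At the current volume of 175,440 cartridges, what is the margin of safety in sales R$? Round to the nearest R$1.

Each unit contributes R$142.59 − R$74.86 = R$67.73. Break-even units = R$4,689,600 ÷ R$67.73 = 69,239.63; break-even revenue = 69,239.63 × R$142.59 = R$9,872,878.55.
Actual sales revenue = 175,440 × R$142.59 = R$25,015,989.60.
Margin of safety = R$25,015,989.60 − R$9,872,878.55 = R$15,143,111.

R$15,143,111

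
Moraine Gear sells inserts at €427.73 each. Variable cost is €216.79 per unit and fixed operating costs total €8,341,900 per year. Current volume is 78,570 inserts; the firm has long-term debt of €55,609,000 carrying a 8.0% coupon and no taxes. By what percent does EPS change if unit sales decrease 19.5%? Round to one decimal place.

-85.4%

Total contribution margin = 78,570 × €210.94 = €16,573,555.80.
Operating income = contribution − fixed costs = €16,573,555.80 − €8,341,900 = €8,231,655.80.
Interest = €4,448,720.00, so EBIT − I = €3,782,935.80.
DCL = total CM / (EBIT − I) = €16,573,555.80 / €3,782,935.80 = 4.3811.
EPS therefore changes by 4.3811 × (-19.5%) = -85.4%.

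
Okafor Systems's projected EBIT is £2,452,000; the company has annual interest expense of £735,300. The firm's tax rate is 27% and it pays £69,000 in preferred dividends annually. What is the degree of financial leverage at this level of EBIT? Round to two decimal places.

1.51

Interest = £735,300.00.
Pre-tax preferred-dividend burden = £69,000 ÷ (1 − 0.27) = £94,520.55.
DFL = EBIT ÷ [EBIT − I − D_p/(1−t)] = £2,452,000 ÷ [£2,452,000 − £735,300.00 − £94,520.55] = £2,452,000 ÷ £1,622,179.45 = 1.5115.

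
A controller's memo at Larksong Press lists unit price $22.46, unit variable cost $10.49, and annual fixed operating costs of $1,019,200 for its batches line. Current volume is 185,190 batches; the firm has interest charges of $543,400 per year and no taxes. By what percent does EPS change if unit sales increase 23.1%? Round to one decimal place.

+78.3%

Contribution at this volume is 185,190 × $11.97 = $2,216,724.30.
Subtracting fixed costs: EBIT = $2,216,724.30 − $1,019,200 = $1,197,524.30.
After interest of $543,400.00, pre-tax earnings = $654,124.30.
DCL = total CM / (EBIT − I) = $2,216,724.30 / $654,124.30 = 3.3888.
%ΔEPS = DCL × %ΔSales = 3.3888 × +23.1% = +78.3%.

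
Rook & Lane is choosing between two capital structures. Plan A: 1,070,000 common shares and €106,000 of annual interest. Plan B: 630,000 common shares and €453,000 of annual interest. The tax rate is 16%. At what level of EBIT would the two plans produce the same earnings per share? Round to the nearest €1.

€949,841

At indifference, (EBIT − 106,000)(1 − t)/1,070,000 = (EBIT − 453,000)(1 − t)/630,000.
Cancelling (1 − t) and cross-multiplying: 630,000·(EBIT − 106,000) = 1,070,000·(EBIT − 453,000).
Solving, EBIT = (453,000·1,070,000 − 106,000·630,000) / (1,070,000 − 630,000) = 417,930,000,000 / 440,000 = 949,840.91.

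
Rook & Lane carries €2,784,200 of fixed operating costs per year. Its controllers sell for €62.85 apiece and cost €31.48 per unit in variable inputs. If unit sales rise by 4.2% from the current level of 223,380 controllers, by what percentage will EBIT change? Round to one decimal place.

Total contribution margin = 223,380 × €31.37 = €7,007,430.60.
EBIT = €7,007,430.60 − €2,784,200 = €4,223,230.60.
Degree of operating leverage = €7,007,430.60 / €4,223,230.60 = 1.6593.
Operating income changes by 1.6593 × +4.2% = +7.0%.

+7.0%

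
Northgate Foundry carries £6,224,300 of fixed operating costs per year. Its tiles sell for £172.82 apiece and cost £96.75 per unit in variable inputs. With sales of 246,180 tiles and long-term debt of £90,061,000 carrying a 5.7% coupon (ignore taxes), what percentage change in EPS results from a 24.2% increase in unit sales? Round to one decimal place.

+61.5%

Total contribution margin = 246,180 × £76.07 = £18,726,912.60.
Subtracting fixed costs: EBIT = £18,726,912.60 − £6,224,300 = £12,502,612.60.
Interest = £5,133,477.00, so EBIT − I = £7,369,135.60.
Degree of combined leverage = contribution ÷ (EBIT − I) = £18,726,912.60 ÷ £7,369,135.60 = 2.5413.
EPS therefore changes by 2.5413 × (+24.2%) = +61.5%.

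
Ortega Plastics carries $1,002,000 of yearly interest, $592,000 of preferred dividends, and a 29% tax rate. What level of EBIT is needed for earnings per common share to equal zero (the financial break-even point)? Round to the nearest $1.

Grossing the preferred dividend up to pre-tax terms: $592,000 / (1 − 0.29) = $833,802.82.
EPS = 0 when EBIT covers interest plus the pre-tax preferred burden: $1,002,000 + $833,802.82 = $1,835,802.82.

$1,835,803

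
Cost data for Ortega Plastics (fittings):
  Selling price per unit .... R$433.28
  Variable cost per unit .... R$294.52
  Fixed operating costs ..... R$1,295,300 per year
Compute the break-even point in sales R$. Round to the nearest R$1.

R$4,044,592

Contribution margin per unit = R$433.28 − R$294.52 = R$138.76, a CM ratio of R$138.76 ÷ R$433.28 = 0.3203.
Break-even revenue = fixed costs × price ÷ CM = R$1,295,300 × R$433.28 ÷ R$138.76 = R$4,044,592.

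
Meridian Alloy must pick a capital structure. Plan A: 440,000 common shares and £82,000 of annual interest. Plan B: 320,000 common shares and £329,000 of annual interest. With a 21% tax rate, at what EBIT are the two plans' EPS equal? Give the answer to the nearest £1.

Set EPS_A = EPS_B: (EBIT − £82,000)(1 − 0.21) ÷ 440,000 = (EBIT − £329,000)(1 − 0.21) ÷ 320,000.
The (1 − t) factor cancels: (EBIT − 82,000) × 320,000 = (EBIT − 329,000) × 440,000.
Solving, EBIT = (329,000·440,000 − 82,000·320,000) / (440,000 − 320,000) = 118,520,000,000 / 120,000 = 987,666.67.

£987,667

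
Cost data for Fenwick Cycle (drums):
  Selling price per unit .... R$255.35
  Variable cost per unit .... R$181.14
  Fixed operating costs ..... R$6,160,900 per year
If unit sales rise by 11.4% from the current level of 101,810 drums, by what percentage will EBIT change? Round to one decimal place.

+61.8%

Total contribution margin = 101,810 × R$74.21 = R$7,555,320.10.
EBIT = R$7,555,320.10 − R$6,160,900 = R$1,394,420.10.
Degree of operating leverage = R$7,555,320.10 / R$1,394,420.10 = 5.4183.
Operating income changes by 5.4183 × +11.4% = +61.8%.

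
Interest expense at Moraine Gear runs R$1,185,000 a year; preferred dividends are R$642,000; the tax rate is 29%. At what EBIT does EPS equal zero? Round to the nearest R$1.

Grossing the preferred dividend up to pre-tax terms: R$642,000 / (1 − 0.29) = R$904,225.35.
EPS = 0 when EBIT covers interest plus the pre-tax preferred burden: R$1,185,000 + R$904,225.35 = R$2,089,225.35.

R$2,089,225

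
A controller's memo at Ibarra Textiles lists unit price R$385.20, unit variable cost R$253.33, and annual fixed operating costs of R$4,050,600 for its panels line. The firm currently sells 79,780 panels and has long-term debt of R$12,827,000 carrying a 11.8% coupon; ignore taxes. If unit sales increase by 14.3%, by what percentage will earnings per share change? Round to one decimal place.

At 79,780 units, contribution = 79,780 × R$131.87 = R$10,520,588.60.
Operating income = contribution − fixed costs = R$10,520,588.60 − R$4,050,600 = R$6,469,988.60.
Interest = R$1,513,586.00, so EBIT − I = R$4,956,402.60.
Degree of combined leverage = contribution ÷ (EBIT − I) = R$10,520,588.60 ÷ R$4,956,402.60 = 2.1226.
EPS therefore changes by 2.1226 × (+14.3%) = +30.4%.

+30.4%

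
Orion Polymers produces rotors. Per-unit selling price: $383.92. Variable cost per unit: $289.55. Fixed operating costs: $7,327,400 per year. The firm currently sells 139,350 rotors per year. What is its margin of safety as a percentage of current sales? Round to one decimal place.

44.3%

Contribution margin per unit = $383.92 − $289.55 = $94.37. Break-even units = $7,327,400 ÷ $94.37 = 77,645.44; break-even revenue = 77,645.44 × $383.92 = $29,809,636.62.
Actual sales revenue = 139,350 × $383.92 = $53,499,252.00.
Margin of safety = ($53,499,252.00 − $29,809,636.62) ÷ $53,499,252.00 = 44.3%.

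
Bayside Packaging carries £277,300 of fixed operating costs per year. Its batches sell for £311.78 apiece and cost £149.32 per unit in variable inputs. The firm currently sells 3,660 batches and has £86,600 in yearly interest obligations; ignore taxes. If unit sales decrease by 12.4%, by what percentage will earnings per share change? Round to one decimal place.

Total contribution margin = 3,660 × £162.46 = £594,603.60.
Operating income = contribution − fixed costs = £594,603.60 − £277,300 = £317,303.60.
Interest = £86,600.00, so EBIT − I = £230,703.60.
DCL = total CM / (EBIT − I) = £594,603.60 / £230,703.60 = 2.5773.
EPS therefore changes by 2.5773 × (-12.4%) = -32.0%.

-32.0%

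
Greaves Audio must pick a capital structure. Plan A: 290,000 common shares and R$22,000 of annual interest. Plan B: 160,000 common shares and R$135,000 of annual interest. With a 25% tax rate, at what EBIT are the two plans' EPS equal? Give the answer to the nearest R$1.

R$274,077

Set EPS_A = EPS_B: (EBIT − R$22,000)(1 − 0.25) ÷ 290,000 = (EBIT − R$135,000)(1 − 0.25) ÷ 160,000.
Cancelling (1 − t) and cross-multiplying: 160,000·(EBIT − 22,000) = 290,000·(EBIT − 135,000).
Solving, EBIT = (135,000·290,000 − 22,000·160,000) / (290,000 − 160,000) = 35,630,000,000 / 130,000 = 274,076.92.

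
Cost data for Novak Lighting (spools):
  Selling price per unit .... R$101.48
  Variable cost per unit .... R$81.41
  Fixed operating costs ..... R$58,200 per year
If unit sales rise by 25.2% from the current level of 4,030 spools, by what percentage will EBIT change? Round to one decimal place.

+89.9%

Total contribution margin = 4,030 × R$20.07 = R$80,882.10.
Subtracting fixed costs: EBIT = R$80,882.10 − R$58,200 = R$22,682.10.
So DOL = total CM / EBIT = R$80,882.10 / R$22,682.10 = 3.5659.
Operating income changes by 3.5659 × +25.2% = +89.9%.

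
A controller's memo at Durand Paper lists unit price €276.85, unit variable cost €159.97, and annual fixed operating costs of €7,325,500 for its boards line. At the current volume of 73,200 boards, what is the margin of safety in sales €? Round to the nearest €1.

€2,913,737

Each unit contributes €276.85 − €159.97 = €116.88. Break-even units = €7,325,500 ÷ €116.88 = 62,675.39; break-even revenue = 62,675.39 × €276.85 = €17,351,682.71.
Current sales = 73,200 × €276.85 = €20,265,420.00.
Margin of safety = €20,265,420.00 − €17,351,682.71 = €2,913,737.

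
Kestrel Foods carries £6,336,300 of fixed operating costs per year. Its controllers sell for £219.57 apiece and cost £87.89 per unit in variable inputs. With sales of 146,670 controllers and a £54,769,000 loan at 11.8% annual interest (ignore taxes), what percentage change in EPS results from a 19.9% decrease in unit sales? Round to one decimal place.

-59.0%

Contribution at this volume is 146,670 × £131.68 = £19,313,505.60.
Operating income = contribution − fixed costs = £19,313,505.60 − £6,336,300 = £12,977,205.60.
After interest of £6,462,742.00, pre-tax earnings = £6,514,463.60.
DCL = total CM / (EBIT − I) = £19,313,505.60 / £6,514,463.60 = 2.9647.
EPS therefore changes by 2.9647 × (-19.9%) = -59.0%.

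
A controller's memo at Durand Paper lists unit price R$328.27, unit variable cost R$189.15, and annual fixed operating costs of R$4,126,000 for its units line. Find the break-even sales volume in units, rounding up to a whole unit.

29,658 units

Unit CM = price − variable cost = R$328.27 − R$189.15 = R$139.12.
Units to break even: R$4,126,000 ÷ R$139.12 = 29,657.85, rounded up to 29,658.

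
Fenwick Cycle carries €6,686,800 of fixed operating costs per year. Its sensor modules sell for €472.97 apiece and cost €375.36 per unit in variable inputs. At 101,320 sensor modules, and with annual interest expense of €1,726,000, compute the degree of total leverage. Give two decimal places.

At 101,320 units, contribution = 101,320 × €97.61 = €9,889,845.20.
Subtracting fixed costs: EBIT = €9,889,845.20 − €6,686,800 = €3,203,045.20. Interest = €1,726,000.00, so EBIT − I = €1,477,045.20.
Degree of total leverage = total CM / (EBIT − interest) = €9,889,845.20 / €1,477,045.20 = 6.6957.

6.70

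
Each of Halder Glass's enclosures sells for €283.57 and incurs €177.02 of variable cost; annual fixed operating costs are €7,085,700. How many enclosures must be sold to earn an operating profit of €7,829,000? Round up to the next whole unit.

139,979 enclosures

Each unit contributes €283.57 − €177.02 = €106.55.
Units = (FC + target) / CM = (€7,085,700 + €7,829,000) / €106.55 = 139,978.41, so 139,979 enclosures.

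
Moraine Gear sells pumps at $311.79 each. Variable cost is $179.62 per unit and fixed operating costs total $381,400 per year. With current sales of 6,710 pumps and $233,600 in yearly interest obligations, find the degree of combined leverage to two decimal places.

Total contribution margin = 6,710 × $132.17 = $886,860.70.
Operating income = contribution − fixed costs = $886,860.70 − $381,400 = $505,460.70. Interest = $233,600.00.
DOL = $886,860.70 ÷ $505,460.70 = 1.7546; DFL = $505,460.70 ÷ $271,860.70 = 1.8593.
Combined leverage = 1.7546 × 1.8593 = 3.2623.

3.26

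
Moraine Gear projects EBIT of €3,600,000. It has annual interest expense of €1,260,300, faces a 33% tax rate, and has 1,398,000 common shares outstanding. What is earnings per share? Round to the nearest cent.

€1.12

Interest = €1,260,300.00, so EBT = €3,600,000 − €1,260,300.00 = €2,339,700.00.
Net income = €2,339,700.00 × (1 − 0.33) = €1,567,599.00.
EPS = €1,567,599.00 ÷ 1,398,000 = €1.12.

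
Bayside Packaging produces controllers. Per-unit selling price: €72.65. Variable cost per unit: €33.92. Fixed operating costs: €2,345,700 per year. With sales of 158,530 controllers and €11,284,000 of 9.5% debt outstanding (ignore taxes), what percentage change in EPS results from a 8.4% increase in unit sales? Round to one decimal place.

At 158,530 units, contribution = 158,530 × €38.73 = €6,139,866.90.
Operating income = contribution − fixed costs = €6,139,866.90 − €2,345,700 = €3,794,166.90.
Interest = €1,071,980.00, so EBIT − I = €2,722,186.90.
Degree of combined leverage = contribution ÷ (EBIT − I) = €6,139,866.90 ÷ €2,722,186.90 = 2.2555.
%ΔEPS = DCL × %ΔSales = 2.2555 × +8.4% = +18.9%.

+18.9%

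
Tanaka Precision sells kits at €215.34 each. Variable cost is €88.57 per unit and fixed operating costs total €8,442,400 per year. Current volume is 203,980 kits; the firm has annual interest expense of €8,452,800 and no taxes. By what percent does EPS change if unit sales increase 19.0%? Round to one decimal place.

+54.8%

Contribution at this volume is 203,980 × €126.77 = €25,858,544.60.
Operating income = contribution − fixed costs = €25,858,544.60 − €8,442,400 = €17,416,144.60.
After interest of €8,452,800.00, pre-tax earnings = €8,963,344.60.
DCL = total CM / (EBIT − I) = €25,858,544.60 / €8,963,344.60 = 2.8849.
EPS therefore changes by 2.8849 × (+19.0%) = +54.8%.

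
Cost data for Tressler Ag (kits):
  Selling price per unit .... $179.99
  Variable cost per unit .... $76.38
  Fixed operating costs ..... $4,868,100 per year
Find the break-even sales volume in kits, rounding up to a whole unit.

Contribution margin per unit = $179.99 − $76.38 = $103.61.
Units to break even: $4,868,100 ÷ $103.61 = 46,984.85, rounded up to 46,985.

46,985 kits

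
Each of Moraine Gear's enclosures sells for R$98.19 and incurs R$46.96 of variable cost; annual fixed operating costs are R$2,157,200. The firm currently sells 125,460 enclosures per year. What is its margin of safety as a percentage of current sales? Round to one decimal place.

66.4%

Each unit contributes R$98.19 − R$46.96 = R$51.23. Break-even units = R$2,157,200 ÷ R$51.23 = 42,108.14; break-even revenue = 42,108.14 × R$98.19 = R$4,134,598.24.
Current sales = 125,460 × R$98.19 = R$12,318,917.40.
Margin of safety = (R$12,318,917.40 − R$4,134,598.24) ÷ R$12,318,917.40 = 66.4%.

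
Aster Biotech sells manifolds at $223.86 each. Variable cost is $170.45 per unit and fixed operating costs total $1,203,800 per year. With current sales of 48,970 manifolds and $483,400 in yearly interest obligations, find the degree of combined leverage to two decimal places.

Contribution at this volume is 48,970 × $53.41 = $2,615,487.70.
Operating income = contribution − fixed costs = $2,615,487.70 − $1,203,800 = $1,411,687.70. Interest = $483,400.00.
DOL = $2,615,487.70 ÷ $1,411,687.70 = 1.8527; DFL = $1,411,687.70 ÷ $928,287.70 = 1.5207.
DCL = DOL × DFL = 1.8527 × 1.5207 = 2.8174.

2.82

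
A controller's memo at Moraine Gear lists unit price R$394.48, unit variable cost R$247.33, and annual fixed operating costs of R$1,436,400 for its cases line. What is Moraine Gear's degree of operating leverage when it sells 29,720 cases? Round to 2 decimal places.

1.49

At 29,720 units, contribution = 29,720 × R$147.15 = R$4,373,298.00.
EBIT = R$4,373,298.00 − R$1,436,400 = R$2,936,898.00.
DOL = contribution ÷ EBIT = R$4,373,298.00 ÷ R$2,936,898.00 = 1.4891.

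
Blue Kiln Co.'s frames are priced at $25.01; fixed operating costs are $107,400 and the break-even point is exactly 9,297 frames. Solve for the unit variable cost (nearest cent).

At break-even, FC = Q × (P − VC), so P − VC = $107,400 ÷ 9,297 = $11.5521.
Hence VC = price − CM = $25.01 − $11.5521 = $13.46.

$13.46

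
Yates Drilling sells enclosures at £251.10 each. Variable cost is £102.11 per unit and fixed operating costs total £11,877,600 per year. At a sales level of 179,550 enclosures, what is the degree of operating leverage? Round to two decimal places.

Contribution at this volume is 179,550 × £148.99 = £26,751,154.50.
Subtracting fixed costs: EBIT = £26,751,154.50 − £11,877,600 = £14,873,554.50.
So DOL = total CM / EBIT = £26,751,154.50 / £14,873,554.50 = 1.7986.

1.80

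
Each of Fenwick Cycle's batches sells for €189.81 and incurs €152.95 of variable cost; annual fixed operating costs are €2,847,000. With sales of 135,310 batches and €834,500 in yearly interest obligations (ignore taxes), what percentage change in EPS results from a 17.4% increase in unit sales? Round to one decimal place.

Total contribution margin = 135,310 × €36.86 = €4,987,526.60.
Operating income = contribution − fixed costs = €4,987,526.60 − €2,847,000 = €2,140,526.60.
Interest = €834,500.00, so EBIT − I = €1,306,026.60.
Degree of combined leverage = contribution ÷ (EBIT − I) = €4,987,526.60 ÷ €1,306,026.60 = 3.8189.
EPS therefore changes by 3.8189 × (+17.4%) = +66.4%.

+66.4%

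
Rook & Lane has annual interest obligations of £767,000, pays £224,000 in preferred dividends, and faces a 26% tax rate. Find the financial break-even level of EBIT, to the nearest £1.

Grossing the preferred dividend up to pre-tax terms: £224,000 / (1 − 0.26) = £302,702.70.
EPS = 0 when EBIT covers interest plus the pre-tax preferred burden: £767,000 + £302,702.70 = £1,069,702.70.

£1,069,703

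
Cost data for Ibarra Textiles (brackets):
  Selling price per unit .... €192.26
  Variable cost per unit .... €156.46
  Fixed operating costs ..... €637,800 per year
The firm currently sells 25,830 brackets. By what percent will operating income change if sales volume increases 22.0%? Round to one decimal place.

Contribution at this volume is 25,830 × €35.80 = €924,714.00.
Subtracting fixed costs: EBIT = €924,714.00 − €637,800 = €286,914.00.
DOL = contribution ÷ EBIT = €924,714.00 ÷ €286,914.00 = 3.2230.
Operating income changes by 3.2230 × +22.0% = +70.9%.

+70.9%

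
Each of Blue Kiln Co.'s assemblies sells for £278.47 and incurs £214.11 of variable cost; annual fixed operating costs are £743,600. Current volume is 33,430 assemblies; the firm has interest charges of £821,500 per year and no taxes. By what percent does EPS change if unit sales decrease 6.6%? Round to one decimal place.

-24.2%

Contribution at this volume is 33,430 × £64.36 = £2,151,554.80.
Subtracting fixed costs: EBIT = £2,151,554.80 − £743,600 = £1,407,954.80.
Interest = £821,500.00, so EBIT − I = £586,454.80.
Degree of combined leverage = contribution ÷ (EBIT − I) = £2,151,554.80 ÷ £586,454.80 = 3.6687.
EPS therefore changes by 3.6687 × (-6.6%) = -24.2%.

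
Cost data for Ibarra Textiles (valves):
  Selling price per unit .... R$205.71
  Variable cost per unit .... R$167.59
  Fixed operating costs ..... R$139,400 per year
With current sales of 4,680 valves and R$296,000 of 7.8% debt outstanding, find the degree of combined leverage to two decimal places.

At 4,680 units, contribution = 4,680 × R$38.12 = R$178,401.60.
EBIT = R$178,401.60 − R$139,400 = R$39,001.60. Interest = R$23,088.00.
DOL = R$178,401.60 ÷ R$39,001.60 = 4.5742; DFL = R$39,001.60 ÷ R$15,913.60 = 2.4508.
Combined leverage = 4.5742 × 2.4508 = 11.2104.

11.21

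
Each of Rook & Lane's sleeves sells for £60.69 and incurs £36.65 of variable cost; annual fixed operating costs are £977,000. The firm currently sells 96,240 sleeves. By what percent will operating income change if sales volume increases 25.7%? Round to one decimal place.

Contribution at this volume is 96,240 × £24.04 = £2,313,609.60.
Operating income = contribution − fixed costs = £2,313,609.60 − £977,000 = £1,336,609.60.
Degree of operating leverage = £2,313,609.60 / £1,336,609.60 = 1.7310.
%ΔEBIT = DOL × %ΔSales = 1.7310 × +25.7% = +44.5%.

+44.5%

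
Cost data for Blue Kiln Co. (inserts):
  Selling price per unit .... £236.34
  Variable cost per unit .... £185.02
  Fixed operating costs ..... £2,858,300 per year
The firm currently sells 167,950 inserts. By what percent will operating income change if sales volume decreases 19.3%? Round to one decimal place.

At 167,950 units, contribution = 167,950 × £51.32 = £8,619,194.00.
EBIT = £8,619,194.00 − £2,858,300 = £5,760,894.00.
So DOL = total CM / EBIT = £8,619,194.00 / £5,760,894.00 = 1.4962.
Operating income changes by 1.4962 × -19.3% = -28.9%.

-28.9%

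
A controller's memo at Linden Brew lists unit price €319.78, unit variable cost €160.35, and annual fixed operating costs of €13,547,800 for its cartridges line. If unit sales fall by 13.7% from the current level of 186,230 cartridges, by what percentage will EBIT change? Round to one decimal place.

Contribution at this volume is 186,230 × €159.43 = €29,690,648.90.
Subtracting fixed costs: EBIT = €29,690,648.90 − €13,547,800 = €16,142,848.90.
Degree of operating leverage = €29,690,648.90 / €16,142,848.90 = 1.8392.
So EBIT moves 1.8392 × (-13.7%) = -25.2%.

-25.2%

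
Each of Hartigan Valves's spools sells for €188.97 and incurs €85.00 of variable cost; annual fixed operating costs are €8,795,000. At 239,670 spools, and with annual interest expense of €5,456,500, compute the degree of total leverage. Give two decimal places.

Total contribution margin = 239,670 × €103.97 = €24,918,489.90.
Operating income = contribution − fixed costs = €24,918,489.90 − €8,795,000 = €16,123,489.90. Interest = €5,456,500.00, so EBIT − I = €10,666,989.90.
DCL = contribution ÷ (EBIT − I) = €24,918,489.90 ÷ €10,666,989.90 = 2.3360.

2.34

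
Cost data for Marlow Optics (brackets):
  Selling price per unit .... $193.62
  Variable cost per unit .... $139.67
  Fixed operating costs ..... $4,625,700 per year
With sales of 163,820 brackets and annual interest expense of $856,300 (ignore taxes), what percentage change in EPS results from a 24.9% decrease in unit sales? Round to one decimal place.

Total contribution margin = 163,820 × $53.95 = $8,838,089.00.
Operating income = contribution − fixed costs = $8,838,089.00 − $4,625,700 = $4,212,389.00.
After interest of $856,300.00, pre-tax earnings = $3,356,089.00.
DCL = total CM / (EBIT − I) = $8,838,089.00 / $3,356,089.00 = 2.6334.
EPS therefore changes by 2.6334 × (-24.9%) = -65.6%.

-65.6%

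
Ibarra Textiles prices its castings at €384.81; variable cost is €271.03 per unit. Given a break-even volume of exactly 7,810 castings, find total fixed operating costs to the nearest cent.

€888,621.80

Unit CM = price − variable cost = €384.81 − €271.03 = €113.78.
Fixed costs = break-even units × CM = 7,810 × €113.78 = €888,621.80.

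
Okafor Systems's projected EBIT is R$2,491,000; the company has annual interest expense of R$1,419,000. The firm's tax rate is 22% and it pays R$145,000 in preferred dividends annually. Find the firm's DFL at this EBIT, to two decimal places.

Annual interest charges come to R$1,419,000.00.
Pre-tax preferred-dividend burden = R$145,000 ÷ (1 − 0.22) = R$185,897.44.
DFL = EBIT ÷ [EBIT − I − D_p/(1−t)] = R$2,491,000 ÷ [R$2,491,000 − R$1,419,000.00 − R$185,897.44] = R$2,491,000 ÷ R$886,102.56 = 2.8112.

2.81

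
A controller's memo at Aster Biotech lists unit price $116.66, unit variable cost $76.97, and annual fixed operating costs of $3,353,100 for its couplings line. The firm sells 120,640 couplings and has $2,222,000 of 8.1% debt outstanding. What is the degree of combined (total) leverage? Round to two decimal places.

At 120,640 units, contribution = 120,640 × $39.69 = $4,788,201.60.
Subtracting fixed costs: EBIT = $4,788,201.60 − $3,353,100 = $1,435,101.60. Interest = $179,982.00, so EBIT − I = $1,255,119.60.
Degree of total leverage = total CM / (EBIT − interest) = $4,788,201.60 / $1,255,119.60 = 3.8149.

3.81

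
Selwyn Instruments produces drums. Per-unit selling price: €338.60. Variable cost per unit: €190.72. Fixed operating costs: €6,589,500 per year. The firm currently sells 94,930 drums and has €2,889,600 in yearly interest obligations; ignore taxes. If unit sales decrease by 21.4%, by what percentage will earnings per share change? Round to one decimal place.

Contribution at this volume is 94,930 × €147.88 = €14,038,248.40.
EBIT = €14,038,248.40 − €6,589,500 = €7,448,748.40.
After interest of €2,889,600.00, pre-tax earnings = €4,559,148.40.
Degree of combined leverage = contribution ÷ (EBIT − I) = €14,038,248.40 ÷ €4,559,148.40 = 3.0791.
%ΔEPS = DCL × %ΔSales = 3.0791 × -21.4% = -65.9%.

-65.9%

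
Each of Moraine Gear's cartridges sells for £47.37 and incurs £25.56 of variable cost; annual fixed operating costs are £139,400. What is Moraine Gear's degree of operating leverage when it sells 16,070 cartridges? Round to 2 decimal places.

Contribution at this volume is 16,070 × £21.81 = £350,486.70.
Subtracting fixed costs: EBIT = £350,486.70 − £139,400 = £211,086.70.
DOL = contribution ÷ EBIT = £350,486.70 ÷ £211,086.70 = 1.6604.

1.66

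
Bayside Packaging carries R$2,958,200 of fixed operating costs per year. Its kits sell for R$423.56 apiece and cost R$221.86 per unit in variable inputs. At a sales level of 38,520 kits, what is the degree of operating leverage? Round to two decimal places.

Total contribution margin = 38,520 × R$201.70 = R$7,769,484.00.
Subtracting fixed costs: EBIT = R$7,769,484.00 − R$2,958,200 = R$4,811,284.00.
Degree of operating leverage = R$7,769,484.00 / R$4,811,284.00 = 1.6148.

1.61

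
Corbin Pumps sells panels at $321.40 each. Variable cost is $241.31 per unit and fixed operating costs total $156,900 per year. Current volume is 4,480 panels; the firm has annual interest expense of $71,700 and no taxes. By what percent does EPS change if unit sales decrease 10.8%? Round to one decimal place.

Contribution at this volume is 4,480 × $80.09 = $358,803.20.
Operating income = contribution − fixed costs = $358,803.20 − $156,900 = $201,903.20.
After interest of $71,700.00, pre-tax earnings = $130,203.20.
DCL = total CM / (EBIT − I) = $358,803.20 / $130,203.20 = 2.7557.
%ΔEPS = DCL × %ΔSales = 2.7557 × -10.8% = -29.8%.

-29.8%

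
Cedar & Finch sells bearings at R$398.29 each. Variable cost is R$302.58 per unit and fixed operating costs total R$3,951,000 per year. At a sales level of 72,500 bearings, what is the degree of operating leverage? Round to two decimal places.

Contribution at this volume is 72,500 × R$95.71 = R$6,938,975.00.
Subtracting fixed costs: EBIT = R$6,938,975.00 − R$3,951,000 = R$2,987,975.00.
Degree of operating leverage = R$6,938,975.00 / R$2,987,975.00 = 2.3223.

2.32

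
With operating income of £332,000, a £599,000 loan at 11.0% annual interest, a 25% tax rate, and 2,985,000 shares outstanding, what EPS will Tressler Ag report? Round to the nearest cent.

Interest = £65,890.00, so EBT = £332,000 − £65,890.00 = £266,110.00.
After tax at 25%: net income = £266,110.00 × 0.75 = £199,582.50.
Per share: £199,582.50 / 2,985,000 shares = £0.07.

£0.07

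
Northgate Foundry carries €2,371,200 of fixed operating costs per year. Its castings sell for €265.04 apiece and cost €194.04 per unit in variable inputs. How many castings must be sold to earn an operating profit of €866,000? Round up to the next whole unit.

45,595 castings

Each unit contributes €265.04 − €194.04 = €71.00.
Need Q such that Q × €71.00 − €2,371,200 = €866,000, i.e. Q = €3,237,200 / €71.00 = 45,594.37 → 45,595.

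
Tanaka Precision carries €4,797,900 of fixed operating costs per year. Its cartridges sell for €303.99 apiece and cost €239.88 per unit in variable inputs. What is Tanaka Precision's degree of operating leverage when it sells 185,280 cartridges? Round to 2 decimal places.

Total contribution margin = 185,280 × €64.11 = €11,878,300.80.
Subtracting fixed costs: EBIT = €11,878,300.80 − €4,797,900 = €7,080,400.80.
So DOL = total CM / EBIT = €11,878,300.80 / €7,080,400.80 = 1.6776.

1.68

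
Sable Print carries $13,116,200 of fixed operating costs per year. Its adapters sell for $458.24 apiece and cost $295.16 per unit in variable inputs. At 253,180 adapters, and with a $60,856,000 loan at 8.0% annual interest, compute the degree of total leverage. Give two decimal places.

1.77

At 253,180 units, contribution = 253,180 × $163.08 = $41,288,594.40.
EBIT = $41,288,594.40 − $13,116,200 = $28,172,394.40. Interest = $4,868,480.00.
DOL = $41,288,594.40 ÷ $28,172,394.40 = 1.4656; DFL = $28,172,394.40 ÷ $23,303,914.40 = 1.2089.
DCL = DOL × DFL = 1.4656 × 1.2089 = 1.7718.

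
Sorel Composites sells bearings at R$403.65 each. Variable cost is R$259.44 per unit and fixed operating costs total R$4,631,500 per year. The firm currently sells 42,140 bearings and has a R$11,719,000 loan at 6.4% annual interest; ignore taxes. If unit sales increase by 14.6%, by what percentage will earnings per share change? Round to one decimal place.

At 42,140 units, contribution = 42,140 × R$144.21 = R$6,077,009.40.
EBIT = R$6,077,009.40 − R$4,631,500 = R$1,445,509.40.
After interest of R$750,016.00, pre-tax earnings = R$695,493.40.
DCL = total CM / (EBIT − I) = R$6,077,009.40 / R$695,493.40 = 8.7377.
EPS therefore changes by 8.7377 × (+14.6%) = +127.6%.

+127.6%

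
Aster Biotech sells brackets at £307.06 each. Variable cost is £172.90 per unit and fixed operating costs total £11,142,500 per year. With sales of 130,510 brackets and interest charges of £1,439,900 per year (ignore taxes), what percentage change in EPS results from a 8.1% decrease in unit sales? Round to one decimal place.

-28.8%

At 130,510 units, contribution = 130,510 × £134.16 = £17,509,221.60.
EBIT = £17,509,221.60 − £11,142,500 = £6,366,721.60.
After interest of £1,439,900.00, pre-tax earnings = £4,926,821.60.
Degree of combined leverage = contribution ÷ (EBIT − I) = £17,509,221.60 ÷ £4,926,821.60 = 3.5539.
%ΔEPS = DCL × %ΔSales = 3.5539 × -8.1% = -28.8%.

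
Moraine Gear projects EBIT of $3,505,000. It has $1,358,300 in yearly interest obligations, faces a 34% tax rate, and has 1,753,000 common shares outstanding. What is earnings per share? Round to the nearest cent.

$0.81

Interest = $1,358,300.00, so EBT = $3,505,000 − $1,358,300.00 = $2,146,700.00.
After tax at 34%: net income = $2,146,700.00 × 0.66 = $1,416,822.00.
EPS = $1,416,822.00 ÷ 1,753,000 = $0.81.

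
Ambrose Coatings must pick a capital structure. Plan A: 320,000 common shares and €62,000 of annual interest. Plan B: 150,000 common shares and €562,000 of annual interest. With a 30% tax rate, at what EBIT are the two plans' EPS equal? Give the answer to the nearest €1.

Set EPS_A = EPS_B: (EBIT − €62,000)(1 − 0.30) ÷ 320,000 = (EBIT − €562,000)(1 − 0.30) ÷ 150,000.
The (1 − t) factor cancels: (EBIT − 62,000) × 150,000 = (EBIT − 562,000) × 320,000.
EBIT × (320,000 − 150,000) = 562,000 × 320,000 − 62,000 × 150,000 = 170,540,000,000, so EBIT = 170,540,000,000 ÷ 170,000 = 1,003,176.47.

€1,003,176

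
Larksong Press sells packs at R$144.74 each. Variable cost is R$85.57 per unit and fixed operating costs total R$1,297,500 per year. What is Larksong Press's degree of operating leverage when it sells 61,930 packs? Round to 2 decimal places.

1.55

Contribution at this volume is 61,930 × R$59.17 = R$3,664,398.10.
Subtracting fixed costs: EBIT = R$3,664,398.10 − R$1,297,500 = R$2,366,898.10.
So DOL = total CM / EBIT = R$3,664,398.10 / R$2,366,898.10 = 1.5482.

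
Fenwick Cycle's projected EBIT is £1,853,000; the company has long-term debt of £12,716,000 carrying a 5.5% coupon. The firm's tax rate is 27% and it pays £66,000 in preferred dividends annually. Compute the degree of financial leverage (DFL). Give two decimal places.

Annual interest charges come to £699,380.00.
Preferred dividends grossed up pre-tax: £66,000 / (1 − 0.27) = £90,410.96.
DFL = EBIT ÷ [EBIT − I − D_p/(1−t)] = £1,853,000 ÷ [£1,853,000 − £699,380.00 − £90,410.96] = £1,853,000 ÷ £1,063,209.04 = 1.7428.

1.74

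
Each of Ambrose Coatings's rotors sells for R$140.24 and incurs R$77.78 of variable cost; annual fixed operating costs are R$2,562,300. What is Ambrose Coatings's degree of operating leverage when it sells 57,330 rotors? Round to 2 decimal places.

3.52

At 57,330 units, contribution = 57,330 × R$62.46 = R$3,580,831.80.
Subtracting fixed costs: EBIT = R$3,580,831.80 − R$2,562,300 = R$1,018,531.80.
So DOL = total CM / EBIT = R$3,580,831.80 / R$1,018,531.80 = 3.5157.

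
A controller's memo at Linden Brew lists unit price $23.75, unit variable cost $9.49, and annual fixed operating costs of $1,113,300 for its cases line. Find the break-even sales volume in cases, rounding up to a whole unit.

Contribution margin per unit = $23.75 − $9.49 = $14.26.
Break-even Q = $1,113,300 / $14.26 = 78,071.53 → 78,072 cases.

78,072 cases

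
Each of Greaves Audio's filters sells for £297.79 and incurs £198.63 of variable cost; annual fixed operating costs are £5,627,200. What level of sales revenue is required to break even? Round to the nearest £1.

£16,899,192

CM per unit = £297.79 − £198.63 = £99.16; CM ratio = £99.16 / £297.79 = 0.3330.
Break-even sales = FC ÷ CM ratio = £5,627,200 × £297.79 / £99.16 = £16,899,192.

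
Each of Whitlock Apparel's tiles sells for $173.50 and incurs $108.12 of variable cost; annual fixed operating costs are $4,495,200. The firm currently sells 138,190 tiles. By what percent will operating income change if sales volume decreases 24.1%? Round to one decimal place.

-48.0%

Total contribution margin = 138,190 × $65.38 = $9,034,862.20.
Operating income = contribution − fixed costs = $9,034,862.20 − $4,495,200 = $4,539,662.20.
So DOL = total CM / EBIT = $9,034,862.20 / $4,539,662.20 = 1.9902.
So EBIT moves 1.9902 × (-24.1%) = -48.0%.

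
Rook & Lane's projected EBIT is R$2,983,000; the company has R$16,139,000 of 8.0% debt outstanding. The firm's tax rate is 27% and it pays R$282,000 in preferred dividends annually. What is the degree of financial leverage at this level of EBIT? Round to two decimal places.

2.28

Annual interest charges come to R$1,291,120.00.
Preferred dividends grossed up pre-tax: R$282,000 / (1 − 0.27) = R$386,301.37.
DFL = EBIT ÷ [EBIT − I − D_p/(1−t)] = R$2,983,000 ÷ [R$2,983,000 − R$1,291,120.00 − R$386,301.37] = R$2,983,000 ÷ R$1,305,578.63 = 2.2848.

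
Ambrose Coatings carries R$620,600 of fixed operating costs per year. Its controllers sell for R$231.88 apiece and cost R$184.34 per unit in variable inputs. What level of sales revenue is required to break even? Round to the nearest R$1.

CM per unit = R$231.88 − R$184.34 = R$47.54; CM ratio = R$47.54 / R$231.88 = 0.2050.
Break-even revenue = fixed costs × price ÷ CM = R$620,600 × R$231.88 ÷ R$47.54 = R$3,027,024.

R$3,027,024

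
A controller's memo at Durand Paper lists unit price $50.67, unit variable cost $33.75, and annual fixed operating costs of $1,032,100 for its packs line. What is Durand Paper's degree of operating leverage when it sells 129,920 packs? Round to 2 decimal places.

1.89

At 129,920 units, contribution = 129,920 × $16.92 = $2,198,246.40.
Subtracting fixed costs: EBIT = $2,198,246.40 − $1,032,100 = $1,166,146.40.
DOL = contribution ÷ EBIT = $2,198,246.40 ÷ $1,166,146.40 = 1.8851.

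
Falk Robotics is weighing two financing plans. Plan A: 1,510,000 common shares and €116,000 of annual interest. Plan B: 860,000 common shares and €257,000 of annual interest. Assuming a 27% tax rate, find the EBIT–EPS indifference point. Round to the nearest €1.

€443,554

At indifference, (EBIT − 116,000)(1 − t)/1,510,000 = (EBIT − 257,000)(1 − t)/860,000.
The (1 − t) factor cancels: (EBIT − 116,000) × 860,000 = (EBIT − 257,000) × 1,510,000.
EBIT × (1,510,000 − 860,000) = 257,000 × 1,510,000 − 116,000 × 860,000 = 288,310,000,000, so EBIT = 288,310,000,000 ÷ 650,000 = 443,553.85.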